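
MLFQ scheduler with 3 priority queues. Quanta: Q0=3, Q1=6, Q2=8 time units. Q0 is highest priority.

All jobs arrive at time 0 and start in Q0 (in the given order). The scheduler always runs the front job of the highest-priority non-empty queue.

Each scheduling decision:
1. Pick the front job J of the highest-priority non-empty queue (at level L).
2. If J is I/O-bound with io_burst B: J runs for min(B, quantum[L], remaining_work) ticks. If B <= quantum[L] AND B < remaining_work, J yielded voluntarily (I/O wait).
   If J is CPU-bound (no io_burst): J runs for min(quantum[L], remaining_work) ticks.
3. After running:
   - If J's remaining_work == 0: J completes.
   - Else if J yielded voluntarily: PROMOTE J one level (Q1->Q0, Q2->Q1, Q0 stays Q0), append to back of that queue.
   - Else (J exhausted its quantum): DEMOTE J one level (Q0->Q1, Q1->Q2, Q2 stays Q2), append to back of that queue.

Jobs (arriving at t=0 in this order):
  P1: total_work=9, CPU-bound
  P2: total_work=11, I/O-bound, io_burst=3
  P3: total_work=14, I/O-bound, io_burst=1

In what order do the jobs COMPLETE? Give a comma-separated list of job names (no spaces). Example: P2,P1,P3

Answer: P2,P3,P1

Derivation:
t=0-3: P1@Q0 runs 3, rem=6, quantum used, demote→Q1. Q0=[P2,P3] Q1=[P1] Q2=[]
t=3-6: P2@Q0 runs 3, rem=8, I/O yield, promote→Q0. Q0=[P3,P2] Q1=[P1] Q2=[]
t=6-7: P3@Q0 runs 1, rem=13, I/O yield, promote→Q0. Q0=[P2,P3] Q1=[P1] Q2=[]
t=7-10: P2@Q0 runs 3, rem=5, I/O yield, promote→Q0. Q0=[P3,P2] Q1=[P1] Q2=[]
t=10-11: P3@Q0 runs 1, rem=12, I/O yield, promote→Q0. Q0=[P2,P3] Q1=[P1] Q2=[]
t=11-14: P2@Q0 runs 3, rem=2, I/O yield, promote→Q0. Q0=[P3,P2] Q1=[P1] Q2=[]
t=14-15: P3@Q0 runs 1, rem=11, I/O yield, promote→Q0. Q0=[P2,P3] Q1=[P1] Q2=[]
t=15-17: P2@Q0 runs 2, rem=0, completes. Q0=[P3] Q1=[P1] Q2=[]
t=17-18: P3@Q0 runs 1, rem=10, I/O yield, promote→Q0. Q0=[P3] Q1=[P1] Q2=[]
t=18-19: P3@Q0 runs 1, rem=9, I/O yield, promote→Q0. Q0=[P3] Q1=[P1] Q2=[]
t=19-20: P3@Q0 runs 1, rem=8, I/O yield, promote→Q0. Q0=[P3] Q1=[P1] Q2=[]
t=20-21: P3@Q0 runs 1, rem=7, I/O yield, promote→Q0. Q0=[P3] Q1=[P1] Q2=[]
t=21-22: P3@Q0 runs 1, rem=6, I/O yield, promote→Q0. Q0=[P3] Q1=[P1] Q2=[]
t=22-23: P3@Q0 runs 1, rem=5, I/O yield, promote→Q0. Q0=[P3] Q1=[P1] Q2=[]
t=23-24: P3@Q0 runs 1, rem=4, I/O yield, promote→Q0. Q0=[P3] Q1=[P1] Q2=[]
t=24-25: P3@Q0 runs 1, rem=3, I/O yield, promote→Q0. Q0=[P3] Q1=[P1] Q2=[]
t=25-26: P3@Q0 runs 1, rem=2, I/O yield, promote→Q0. Q0=[P3] Q1=[P1] Q2=[]
t=26-27: P3@Q0 runs 1, rem=1, I/O yield, promote→Q0. Q0=[P3] Q1=[P1] Q2=[]
t=27-28: P3@Q0 runs 1, rem=0, completes. Q0=[] Q1=[P1] Q2=[]
t=28-34: P1@Q1 runs 6, rem=0, completes. Q0=[] Q1=[] Q2=[]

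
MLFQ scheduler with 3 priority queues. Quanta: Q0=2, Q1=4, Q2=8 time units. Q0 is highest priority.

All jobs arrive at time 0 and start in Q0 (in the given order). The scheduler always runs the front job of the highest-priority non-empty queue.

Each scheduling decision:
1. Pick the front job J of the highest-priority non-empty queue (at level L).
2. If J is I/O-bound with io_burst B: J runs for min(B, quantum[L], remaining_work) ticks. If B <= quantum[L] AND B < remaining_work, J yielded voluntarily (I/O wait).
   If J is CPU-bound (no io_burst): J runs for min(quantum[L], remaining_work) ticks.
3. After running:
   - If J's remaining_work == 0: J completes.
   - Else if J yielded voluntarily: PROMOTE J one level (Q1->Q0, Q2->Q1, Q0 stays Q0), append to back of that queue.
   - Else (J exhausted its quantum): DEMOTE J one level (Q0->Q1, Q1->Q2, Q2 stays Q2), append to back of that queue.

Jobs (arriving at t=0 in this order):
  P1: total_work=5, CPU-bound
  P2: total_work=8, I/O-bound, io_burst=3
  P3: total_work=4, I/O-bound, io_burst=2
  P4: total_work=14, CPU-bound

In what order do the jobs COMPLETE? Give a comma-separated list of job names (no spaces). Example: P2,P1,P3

t=0-2: P1@Q0 runs 2, rem=3, quantum used, demote→Q1. Q0=[P2,P3,P4] Q1=[P1] Q2=[]
t=2-4: P2@Q0 runs 2, rem=6, quantum used, demote→Q1. Q0=[P3,P4] Q1=[P1,P2] Q2=[]
t=4-6: P3@Q0 runs 2, rem=2, I/O yield, promote→Q0. Q0=[P4,P3] Q1=[P1,P2] Q2=[]
t=6-8: P4@Q0 runs 2, rem=12, quantum used, demote→Q1. Q0=[P3] Q1=[P1,P2,P4] Q2=[]
t=8-10: P3@Q0 runs 2, rem=0, completes. Q0=[] Q1=[P1,P2,P4] Q2=[]
t=10-13: P1@Q1 runs 3, rem=0, completes. Q0=[] Q1=[P2,P4] Q2=[]
t=13-16: P2@Q1 runs 3, rem=3, I/O yield, promote→Q0. Q0=[P2] Q1=[P4] Q2=[]
t=16-18: P2@Q0 runs 2, rem=1, quantum used, demote→Q1. Q0=[] Q1=[P4,P2] Q2=[]
t=18-22: P4@Q1 runs 4, rem=8, quantum used, demote→Q2. Q0=[] Q1=[P2] Q2=[P4]
t=22-23: P2@Q1 runs 1, rem=0, completes. Q0=[] Q1=[] Q2=[P4]
t=23-31: P4@Q2 runs 8, rem=0, completes. Q0=[] Q1=[] Q2=[]

Answer: P3,P1,P2,P4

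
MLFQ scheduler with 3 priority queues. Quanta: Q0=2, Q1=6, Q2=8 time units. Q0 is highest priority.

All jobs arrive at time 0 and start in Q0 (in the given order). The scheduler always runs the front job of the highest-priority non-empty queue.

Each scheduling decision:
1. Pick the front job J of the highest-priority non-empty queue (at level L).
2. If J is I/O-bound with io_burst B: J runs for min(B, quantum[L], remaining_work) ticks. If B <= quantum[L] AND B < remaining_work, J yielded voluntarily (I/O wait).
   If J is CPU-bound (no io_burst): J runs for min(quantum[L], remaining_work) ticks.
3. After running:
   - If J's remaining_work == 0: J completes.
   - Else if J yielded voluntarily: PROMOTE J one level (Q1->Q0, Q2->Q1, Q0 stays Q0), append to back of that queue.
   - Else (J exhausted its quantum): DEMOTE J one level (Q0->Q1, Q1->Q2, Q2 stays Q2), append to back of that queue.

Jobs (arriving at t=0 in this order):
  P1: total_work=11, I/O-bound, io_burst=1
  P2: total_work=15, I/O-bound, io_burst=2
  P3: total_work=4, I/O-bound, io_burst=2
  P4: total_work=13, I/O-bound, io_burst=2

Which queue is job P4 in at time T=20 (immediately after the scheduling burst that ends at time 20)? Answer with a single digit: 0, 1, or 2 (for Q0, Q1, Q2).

t=0-1: P1@Q0 runs 1, rem=10, I/O yield, promote→Q0. Q0=[P2,P3,P4,P1] Q1=[] Q2=[]
t=1-3: P2@Q0 runs 2, rem=13, I/O yield, promote→Q0. Q0=[P3,P4,P1,P2] Q1=[] Q2=[]
t=3-5: P3@Q0 runs 2, rem=2, I/O yield, promote→Q0. Q0=[P4,P1,P2,P3] Q1=[] Q2=[]
t=5-7: P4@Q0 runs 2, rem=11, I/O yield, promote→Q0. Q0=[P1,P2,P3,P4] Q1=[] Q2=[]
t=7-8: P1@Q0 runs 1, rem=9, I/O yield, promote→Q0. Q0=[P2,P3,P4,P1] Q1=[] Q2=[]
t=8-10: P2@Q0 runs 2, rem=11, I/O yield, promote→Q0. Q0=[P3,P4,P1,P2] Q1=[] Q2=[]
t=10-12: P3@Q0 runs 2, rem=0, completes. Q0=[P4,P1,P2] Q1=[] Q2=[]
t=12-14: P4@Q0 runs 2, rem=9, I/O yield, promote→Q0. Q0=[P1,P2,P4] Q1=[] Q2=[]
t=14-15: P1@Q0 runs 1, rem=8, I/O yield, promote→Q0. Q0=[P2,P4,P1] Q1=[] Q2=[]
t=15-17: P2@Q0 runs 2, rem=9, I/O yield, promote→Q0. Q0=[P4,P1,P2] Q1=[] Q2=[]
t=17-19: P4@Q0 runs 2, rem=7, I/O yield, promote→Q0. Q0=[P1,P2,P4] Q1=[] Q2=[]
t=19-20: P1@Q0 runs 1, rem=7, I/O yield, promote→Q0. Q0=[P2,P4,P1] Q1=[] Q2=[]
t=20-22: P2@Q0 runs 2, rem=7, I/O yield, promote→Q0. Q0=[P4,P1,P2] Q1=[] Q2=[]
t=22-24: P4@Q0 runs 2, rem=5, I/O yield, promote→Q0. Q0=[P1,P2,P4] Q1=[] Q2=[]
t=24-25: P1@Q0 runs 1, rem=6, I/O yield, promote→Q0. Q0=[P2,P4,P1] Q1=[] Q2=[]
t=25-27: P2@Q0 runs 2, rem=5, I/O yield, promote→Q0. Q0=[P4,P1,P2] Q1=[] Q2=[]
t=27-29: P4@Q0 runs 2, rem=3, I/O yield, promote→Q0. Q0=[P1,P2,P4] Q1=[] Q2=[]
t=29-30: P1@Q0 runs 1, rem=5, I/O yield, promote→Q0. Q0=[P2,P4,P1] Q1=[] Q2=[]
t=30-32: P2@Q0 runs 2, rem=3, I/O yield, promote→Q0. Q0=[P4,P1,P2] Q1=[] Q2=[]
t=32-34: P4@Q0 runs 2, rem=1, I/O yield, promote→Q0. Q0=[P1,P2,P4] Q1=[] Q2=[]
t=34-35: P1@Q0 runs 1, rem=4, I/O yield, promote→Q0. Q0=[P2,P4,P1] Q1=[] Q2=[]
t=35-37: P2@Q0 runs 2, rem=1, I/O yield, promote→Q0. Q0=[P4,P1,P2] Q1=[] Q2=[]
t=37-38: P4@Q0 runs 1, rem=0, completes. Q0=[P1,P2] Q1=[] Q2=[]
t=38-39: P1@Q0 runs 1, rem=3, I/O yield, promote→Q0. Q0=[P2,P1] Q1=[] Q2=[]
t=39-40: P2@Q0 runs 1, rem=0, completes. Q0=[P1] Q1=[] Q2=[]
t=40-41: P1@Q0 runs 1, rem=2, I/O yield, promote→Q0. Q0=[P1] Q1=[] Q2=[]
t=41-42: P1@Q0 runs 1, rem=1, I/O yield, promote→Q0. Q0=[P1] Q1=[] Q2=[]
t=42-43: P1@Q0 runs 1, rem=0, completes. Q0=[] Q1=[] Q2=[]

Answer: 0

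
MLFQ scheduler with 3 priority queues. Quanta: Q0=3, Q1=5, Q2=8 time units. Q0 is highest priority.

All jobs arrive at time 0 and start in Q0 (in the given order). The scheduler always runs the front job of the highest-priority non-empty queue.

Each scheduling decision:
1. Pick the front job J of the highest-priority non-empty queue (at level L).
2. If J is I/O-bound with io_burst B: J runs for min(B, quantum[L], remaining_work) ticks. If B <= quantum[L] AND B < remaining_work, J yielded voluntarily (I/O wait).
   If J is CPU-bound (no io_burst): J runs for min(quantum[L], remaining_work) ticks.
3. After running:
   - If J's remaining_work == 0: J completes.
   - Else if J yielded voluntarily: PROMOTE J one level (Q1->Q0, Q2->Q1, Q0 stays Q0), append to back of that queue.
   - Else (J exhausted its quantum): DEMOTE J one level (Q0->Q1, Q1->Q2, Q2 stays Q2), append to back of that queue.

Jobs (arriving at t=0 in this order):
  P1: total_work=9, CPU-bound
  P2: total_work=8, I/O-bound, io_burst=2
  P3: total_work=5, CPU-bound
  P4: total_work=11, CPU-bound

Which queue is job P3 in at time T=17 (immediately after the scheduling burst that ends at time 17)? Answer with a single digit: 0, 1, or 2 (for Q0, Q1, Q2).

Answer: 1

Derivation:
t=0-3: P1@Q0 runs 3, rem=6, quantum used, demote→Q1. Q0=[P2,P3,P4] Q1=[P1] Q2=[]
t=3-5: P2@Q0 runs 2, rem=6, I/O yield, promote→Q0. Q0=[P3,P4,P2] Q1=[P1] Q2=[]
t=5-8: P3@Q0 runs 3, rem=2, quantum used, demote→Q1. Q0=[P4,P2] Q1=[P1,P3] Q2=[]
t=8-11: P4@Q0 runs 3, rem=8, quantum used, demote→Q1. Q0=[P2] Q1=[P1,P3,P4] Q2=[]
t=11-13: P2@Q0 runs 2, rem=4, I/O yield, promote→Q0. Q0=[P2] Q1=[P1,P3,P4] Q2=[]
t=13-15: P2@Q0 runs 2, rem=2, I/O yield, promote→Q0. Q0=[P2] Q1=[P1,P3,P4] Q2=[]
t=15-17: P2@Q0 runs 2, rem=0, completes. Q0=[] Q1=[P1,P3,P4] Q2=[]
t=17-22: P1@Q1 runs 5, rem=1, quantum used, demote→Q2. Q0=[] Q1=[P3,P4] Q2=[P1]
t=22-24: P3@Q1 runs 2, rem=0, completes. Q0=[] Q1=[P4] Q2=[P1]
t=24-29: P4@Q1 runs 5, rem=3, quantum used, demote→Q2. Q0=[] Q1=[] Q2=[P1,P4]
t=29-30: P1@Q2 runs 1, rem=0, completes. Q0=[] Q1=[] Q2=[P4]
t=30-33: P4@Q2 runs 3, rem=0, completes. Q0=[] Q1=[] Q2=[]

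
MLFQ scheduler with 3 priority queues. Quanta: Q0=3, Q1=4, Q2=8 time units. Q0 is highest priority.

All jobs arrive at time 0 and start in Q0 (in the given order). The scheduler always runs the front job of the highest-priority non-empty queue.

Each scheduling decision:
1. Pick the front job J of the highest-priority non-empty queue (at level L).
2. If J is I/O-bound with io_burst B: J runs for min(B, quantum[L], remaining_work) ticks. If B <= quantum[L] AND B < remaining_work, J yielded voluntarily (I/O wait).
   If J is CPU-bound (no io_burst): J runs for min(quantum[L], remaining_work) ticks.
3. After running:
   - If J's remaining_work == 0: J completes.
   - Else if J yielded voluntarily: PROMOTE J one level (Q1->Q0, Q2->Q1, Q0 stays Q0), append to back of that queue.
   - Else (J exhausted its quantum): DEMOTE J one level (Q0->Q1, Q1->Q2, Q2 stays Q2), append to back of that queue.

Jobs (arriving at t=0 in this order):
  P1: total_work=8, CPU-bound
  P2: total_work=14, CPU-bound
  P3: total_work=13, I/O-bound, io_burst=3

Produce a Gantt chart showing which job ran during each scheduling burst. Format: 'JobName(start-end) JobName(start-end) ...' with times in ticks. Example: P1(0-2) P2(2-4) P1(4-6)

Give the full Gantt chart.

Answer: P1(0-3) P2(3-6) P3(6-9) P3(9-12) P3(12-15) P3(15-18) P3(18-19) P1(19-23) P2(23-27) P1(27-28) P2(28-35)

Derivation:
t=0-3: P1@Q0 runs 3, rem=5, quantum used, demote→Q1. Q0=[P2,P3] Q1=[P1] Q2=[]
t=3-6: P2@Q0 runs 3, rem=11, quantum used, demote→Q1. Q0=[P3] Q1=[P1,P2] Q2=[]
t=6-9: P3@Q0 runs 3, rem=10, I/O yield, promote→Q0. Q0=[P3] Q1=[P1,P2] Q2=[]
t=9-12: P3@Q0 runs 3, rem=7, I/O yield, promote→Q0. Q0=[P3] Q1=[P1,P2] Q2=[]
t=12-15: P3@Q0 runs 3, rem=4, I/O yield, promote→Q0. Q0=[P3] Q1=[P1,P2] Q2=[]
t=15-18: P3@Q0 runs 3, rem=1, I/O yield, promote→Q0. Q0=[P3] Q1=[P1,P2] Q2=[]
t=18-19: P3@Q0 runs 1, rem=0, completes. Q0=[] Q1=[P1,P2] Q2=[]
t=19-23: P1@Q1 runs 4, rem=1, quantum used, demote→Q2. Q0=[] Q1=[P2] Q2=[P1]
t=23-27: P2@Q1 runs 4, rem=7, quantum used, demote→Q2. Q0=[] Q1=[] Q2=[P1,P2]
t=27-28: P1@Q2 runs 1, rem=0, completes. Q0=[] Q1=[] Q2=[P2]
t=28-35: P2@Q2 runs 7, rem=0, completes. Q0=[] Q1=[] Q2=[]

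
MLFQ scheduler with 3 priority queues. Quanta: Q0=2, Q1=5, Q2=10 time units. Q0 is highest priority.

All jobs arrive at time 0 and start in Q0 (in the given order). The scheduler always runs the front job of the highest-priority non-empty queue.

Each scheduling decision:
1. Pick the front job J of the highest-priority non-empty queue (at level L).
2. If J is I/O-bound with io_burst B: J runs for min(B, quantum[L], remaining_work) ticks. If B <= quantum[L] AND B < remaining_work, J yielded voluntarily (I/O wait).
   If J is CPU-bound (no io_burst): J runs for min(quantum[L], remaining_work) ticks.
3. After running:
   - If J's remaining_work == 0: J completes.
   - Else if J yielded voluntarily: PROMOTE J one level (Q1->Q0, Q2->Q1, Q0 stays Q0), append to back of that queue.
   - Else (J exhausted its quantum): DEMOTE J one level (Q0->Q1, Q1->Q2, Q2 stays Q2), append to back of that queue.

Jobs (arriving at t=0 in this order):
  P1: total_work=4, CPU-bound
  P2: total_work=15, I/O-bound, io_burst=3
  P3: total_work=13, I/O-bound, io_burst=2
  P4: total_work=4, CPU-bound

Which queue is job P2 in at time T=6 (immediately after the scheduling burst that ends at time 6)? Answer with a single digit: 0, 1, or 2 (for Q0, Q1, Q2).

Answer: 1

Derivation:
t=0-2: P1@Q0 runs 2, rem=2, quantum used, demote→Q1. Q0=[P2,P3,P4] Q1=[P1] Q2=[]
t=2-4: P2@Q0 runs 2, rem=13, quantum used, demote→Q1. Q0=[P3,P4] Q1=[P1,P2] Q2=[]
t=4-6: P3@Q0 runs 2, rem=11, I/O yield, promote→Q0. Q0=[P4,P3] Q1=[P1,P2] Q2=[]
t=6-8: P4@Q0 runs 2, rem=2, quantum used, demote→Q1. Q0=[P3] Q1=[P1,P2,P4] Q2=[]
t=8-10: P3@Q0 runs 2, rem=9, I/O yield, promote→Q0. Q0=[P3] Q1=[P1,P2,P4] Q2=[]
t=10-12: P3@Q0 runs 2, rem=7, I/O yield, promote→Q0. Q0=[P3] Q1=[P1,P2,P4] Q2=[]
t=12-14: P3@Q0 runs 2, rem=5, I/O yield, promote→Q0. Q0=[P3] Q1=[P1,P2,P4] Q2=[]
t=14-16: P3@Q0 runs 2, rem=3, I/O yield, promote→Q0. Q0=[P3] Q1=[P1,P2,P4] Q2=[]
t=16-18: P3@Q0 runs 2, rem=1, I/O yield, promote→Q0. Q0=[P3] Q1=[P1,P2,P4] Q2=[]
t=18-19: P3@Q0 runs 1, rem=0, completes. Q0=[] Q1=[P1,P2,P4] Q2=[]
t=19-21: P1@Q1 runs 2, rem=0, completes. Q0=[] Q1=[P2,P4] Q2=[]
t=21-24: P2@Q1 runs 3, rem=10, I/O yield, promote→Q0. Q0=[P2] Q1=[P4] Q2=[]
t=24-26: P2@Q0 runs 2, rem=8, quantum used, demote→Q1. Q0=[] Q1=[P4,P2] Q2=[]
t=26-28: P4@Q1 runs 2, rem=0, completes. Q0=[] Q1=[P2] Q2=[]
t=28-31: P2@Q1 runs 3, rem=5, I/O yield, promote→Q0. Q0=[P2] Q1=[] Q2=[]
t=31-33: P2@Q0 runs 2, rem=3, quantum used, demote→Q1. Q0=[] Q1=[P2] Q2=[]
t=33-36: P2@Q1 runs 3, rem=0, completes. Q0=[] Q1=[] Q2=[]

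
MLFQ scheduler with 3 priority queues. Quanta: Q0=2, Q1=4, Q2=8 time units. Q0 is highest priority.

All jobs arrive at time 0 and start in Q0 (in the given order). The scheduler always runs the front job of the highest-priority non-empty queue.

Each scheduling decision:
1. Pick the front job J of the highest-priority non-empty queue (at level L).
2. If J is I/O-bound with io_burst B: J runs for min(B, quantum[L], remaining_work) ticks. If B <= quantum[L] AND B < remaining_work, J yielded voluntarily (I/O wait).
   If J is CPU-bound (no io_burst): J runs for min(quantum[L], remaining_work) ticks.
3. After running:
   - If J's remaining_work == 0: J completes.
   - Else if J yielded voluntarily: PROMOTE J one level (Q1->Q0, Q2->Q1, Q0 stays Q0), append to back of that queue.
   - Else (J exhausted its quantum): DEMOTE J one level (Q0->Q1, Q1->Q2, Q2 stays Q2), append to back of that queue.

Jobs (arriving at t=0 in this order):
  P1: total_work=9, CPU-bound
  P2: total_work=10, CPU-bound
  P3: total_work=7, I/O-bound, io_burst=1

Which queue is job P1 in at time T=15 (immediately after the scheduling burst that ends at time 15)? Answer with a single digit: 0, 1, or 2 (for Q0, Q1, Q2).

Answer: 2

Derivation:
t=0-2: P1@Q0 runs 2, rem=7, quantum used, demote→Q1. Q0=[P2,P3] Q1=[P1] Q2=[]
t=2-4: P2@Q0 runs 2, rem=8, quantum used, demote→Q1. Q0=[P3] Q1=[P1,P2] Q2=[]
t=4-5: P3@Q0 runs 1, rem=6, I/O yield, promote→Q0. Q0=[P3] Q1=[P1,P2] Q2=[]
t=5-6: P3@Q0 runs 1, rem=5, I/O yield, promote→Q0. Q0=[P3] Q1=[P1,P2] Q2=[]
t=6-7: P3@Q0 runs 1, rem=4, I/O yield, promote→Q0. Q0=[P3] Q1=[P1,P2] Q2=[]
t=7-8: P3@Q0 runs 1, rem=3, I/O yield, promote→Q0. Q0=[P3] Q1=[P1,P2] Q2=[]
t=8-9: P3@Q0 runs 1, rem=2, I/O yield, promote→Q0. Q0=[P3] Q1=[P1,P2] Q2=[]
t=9-10: P3@Q0 runs 1, rem=1, I/O yield, promote→Q0. Q0=[P3] Q1=[P1,P2] Q2=[]
t=10-11: P3@Q0 runs 1, rem=0, completes. Q0=[] Q1=[P1,P2] Q2=[]
t=11-15: P1@Q1 runs 4, rem=3, quantum used, demote→Q2. Q0=[] Q1=[P2] Q2=[P1]
t=15-19: P2@Q1 runs 4, rem=4, quantum used, demote→Q2. Q0=[] Q1=[] Q2=[P1,P2]
t=19-22: P1@Q2 runs 3, rem=0, completes. Q0=[] Q1=[] Q2=[P2]
t=22-26: P2@Q2 runs 4, rem=0, completes. Q0=[] Q1=[] Q2=[]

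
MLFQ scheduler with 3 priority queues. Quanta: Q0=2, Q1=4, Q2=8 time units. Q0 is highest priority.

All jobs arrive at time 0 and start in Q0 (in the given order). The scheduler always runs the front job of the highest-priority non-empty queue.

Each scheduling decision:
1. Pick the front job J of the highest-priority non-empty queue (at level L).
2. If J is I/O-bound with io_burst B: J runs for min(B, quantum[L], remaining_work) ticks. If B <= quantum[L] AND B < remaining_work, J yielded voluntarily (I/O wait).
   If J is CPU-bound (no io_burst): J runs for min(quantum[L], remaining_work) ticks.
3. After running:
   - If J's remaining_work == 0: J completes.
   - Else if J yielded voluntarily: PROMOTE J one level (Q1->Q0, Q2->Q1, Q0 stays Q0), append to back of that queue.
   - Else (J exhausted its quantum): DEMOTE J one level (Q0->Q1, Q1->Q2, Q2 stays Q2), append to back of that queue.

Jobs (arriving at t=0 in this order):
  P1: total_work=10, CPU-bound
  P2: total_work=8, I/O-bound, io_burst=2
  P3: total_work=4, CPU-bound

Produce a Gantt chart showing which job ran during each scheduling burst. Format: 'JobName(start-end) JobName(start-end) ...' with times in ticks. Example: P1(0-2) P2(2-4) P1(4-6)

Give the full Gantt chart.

Answer: P1(0-2) P2(2-4) P3(4-6) P2(6-8) P2(8-10) P2(10-12) P1(12-16) P3(16-18) P1(18-22)

Derivation:
t=0-2: P1@Q0 runs 2, rem=8, quantum used, demote→Q1. Q0=[P2,P3] Q1=[P1] Q2=[]
t=2-4: P2@Q0 runs 2, rem=6, I/O yield, promote→Q0. Q0=[P3,P2] Q1=[P1] Q2=[]
t=4-6: P3@Q0 runs 2, rem=2, quantum used, demote→Q1. Q0=[P2] Q1=[P1,P3] Q2=[]
t=6-8: P2@Q0 runs 2, rem=4, I/O yield, promote→Q0. Q0=[P2] Q1=[P1,P3] Q2=[]
t=8-10: P2@Q0 runs 2, rem=2, I/O yield, promote→Q0. Q0=[P2] Q1=[P1,P3] Q2=[]
t=10-12: P2@Q0 runs 2, rem=0, completes. Q0=[] Q1=[P1,P3] Q2=[]
t=12-16: P1@Q1 runs 4, rem=4, quantum used, demote→Q2. Q0=[] Q1=[P3] Q2=[P1]
t=16-18: P3@Q1 runs 2, rem=0, completes. Q0=[] Q1=[] Q2=[P1]
t=18-22: P1@Q2 runs 4, rem=0, completes. Q0=[] Q1=[] Q2=[]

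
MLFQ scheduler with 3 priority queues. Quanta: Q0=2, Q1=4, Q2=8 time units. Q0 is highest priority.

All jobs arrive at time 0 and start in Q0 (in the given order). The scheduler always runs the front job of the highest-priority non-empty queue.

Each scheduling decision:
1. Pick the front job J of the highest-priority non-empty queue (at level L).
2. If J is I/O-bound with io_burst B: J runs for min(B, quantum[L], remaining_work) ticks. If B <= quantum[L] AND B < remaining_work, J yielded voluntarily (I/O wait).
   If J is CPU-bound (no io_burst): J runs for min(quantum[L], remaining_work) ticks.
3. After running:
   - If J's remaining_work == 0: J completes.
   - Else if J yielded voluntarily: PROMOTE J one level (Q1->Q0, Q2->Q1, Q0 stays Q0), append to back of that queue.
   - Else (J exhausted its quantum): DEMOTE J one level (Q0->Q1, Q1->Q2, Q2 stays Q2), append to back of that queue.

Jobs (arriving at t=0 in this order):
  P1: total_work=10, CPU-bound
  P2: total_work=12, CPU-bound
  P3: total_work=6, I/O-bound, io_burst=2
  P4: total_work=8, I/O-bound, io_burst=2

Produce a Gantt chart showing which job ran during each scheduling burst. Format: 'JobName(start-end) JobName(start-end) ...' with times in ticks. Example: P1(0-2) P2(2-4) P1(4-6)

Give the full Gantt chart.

t=0-2: P1@Q0 runs 2, rem=8, quantum used, demote→Q1. Q0=[P2,P3,P4] Q1=[P1] Q2=[]
t=2-4: P2@Q0 runs 2, rem=10, quantum used, demote→Q1. Q0=[P3,P4] Q1=[P1,P2] Q2=[]
t=4-6: P3@Q0 runs 2, rem=4, I/O yield, promote→Q0. Q0=[P4,P3] Q1=[P1,P2] Q2=[]
t=6-8: P4@Q0 runs 2, rem=6, I/O yield, promote→Q0. Q0=[P3,P4] Q1=[P1,P2] Q2=[]
t=8-10: P3@Q0 runs 2, rem=2, I/O yield, promote→Q0. Q0=[P4,P3] Q1=[P1,P2] Q2=[]
t=10-12: P4@Q0 runs 2, rem=4, I/O yield, promote→Q0. Q0=[P3,P4] Q1=[P1,P2] Q2=[]
t=12-14: P3@Q0 runs 2, rem=0, completes. Q0=[P4] Q1=[P1,P2] Q2=[]
t=14-16: P4@Q0 runs 2, rem=2, I/O yield, promote→Q0. Q0=[P4] Q1=[P1,P2] Q2=[]
t=16-18: P4@Q0 runs 2, rem=0, completes. Q0=[] Q1=[P1,P2] Q2=[]
t=18-22: P1@Q1 runs 4, rem=4, quantum used, demote→Q2. Q0=[] Q1=[P2] Q2=[P1]
t=22-26: P2@Q1 runs 4, rem=6, quantum used, demote→Q2. Q0=[] Q1=[] Q2=[P1,P2]
t=26-30: P1@Q2 runs 4, rem=0, completes. Q0=[] Q1=[] Q2=[P2]
t=30-36: P2@Q2 runs 6, rem=0, completes. Q0=[] Q1=[] Q2=[]

Answer: P1(0-2) P2(2-4) P3(4-6) P4(6-8) P3(8-10) P4(10-12) P3(12-14) P4(14-16) P4(16-18) P1(18-22) P2(22-26) P1(26-30) P2(30-36)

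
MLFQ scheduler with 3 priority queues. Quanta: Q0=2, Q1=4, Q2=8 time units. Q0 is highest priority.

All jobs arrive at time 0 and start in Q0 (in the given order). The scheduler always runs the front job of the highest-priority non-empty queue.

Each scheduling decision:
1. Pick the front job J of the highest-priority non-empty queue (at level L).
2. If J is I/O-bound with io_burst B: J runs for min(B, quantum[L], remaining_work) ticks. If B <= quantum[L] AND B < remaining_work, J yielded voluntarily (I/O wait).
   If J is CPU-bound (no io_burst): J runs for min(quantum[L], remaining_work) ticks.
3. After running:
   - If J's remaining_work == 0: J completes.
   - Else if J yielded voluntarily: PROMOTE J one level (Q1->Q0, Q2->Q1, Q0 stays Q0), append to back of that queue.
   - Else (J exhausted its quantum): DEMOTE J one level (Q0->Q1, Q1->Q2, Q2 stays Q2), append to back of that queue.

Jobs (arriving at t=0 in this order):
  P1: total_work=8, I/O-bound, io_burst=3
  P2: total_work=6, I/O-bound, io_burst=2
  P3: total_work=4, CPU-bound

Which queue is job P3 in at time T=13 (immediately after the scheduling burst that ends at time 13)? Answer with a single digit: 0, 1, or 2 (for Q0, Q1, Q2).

t=0-2: P1@Q0 runs 2, rem=6, quantum used, demote→Q1. Q0=[P2,P3] Q1=[P1] Q2=[]
t=2-4: P2@Q0 runs 2, rem=4, I/O yield, promote→Q0. Q0=[P3,P2] Q1=[P1] Q2=[]
t=4-6: P3@Q0 runs 2, rem=2, quantum used, demote→Q1. Q0=[P2] Q1=[P1,P3] Q2=[]
t=6-8: P2@Q0 runs 2, rem=2, I/O yield, promote→Q0. Q0=[P2] Q1=[P1,P3] Q2=[]
t=8-10: P2@Q0 runs 2, rem=0, completes. Q0=[] Q1=[P1,P3] Q2=[]
t=10-13: P1@Q1 runs 3, rem=3, I/O yield, promote→Q0. Q0=[P1] Q1=[P3] Q2=[]
t=13-15: P1@Q0 runs 2, rem=1, quantum used, demote→Q1. Q0=[] Q1=[P3,P1] Q2=[]
t=15-17: P3@Q1 runs 2, rem=0, completes. Q0=[] Q1=[P1] Q2=[]
t=17-18: P1@Q1 runs 1, rem=0, completes. Q0=[] Q1=[] Q2=[]

Answer: 1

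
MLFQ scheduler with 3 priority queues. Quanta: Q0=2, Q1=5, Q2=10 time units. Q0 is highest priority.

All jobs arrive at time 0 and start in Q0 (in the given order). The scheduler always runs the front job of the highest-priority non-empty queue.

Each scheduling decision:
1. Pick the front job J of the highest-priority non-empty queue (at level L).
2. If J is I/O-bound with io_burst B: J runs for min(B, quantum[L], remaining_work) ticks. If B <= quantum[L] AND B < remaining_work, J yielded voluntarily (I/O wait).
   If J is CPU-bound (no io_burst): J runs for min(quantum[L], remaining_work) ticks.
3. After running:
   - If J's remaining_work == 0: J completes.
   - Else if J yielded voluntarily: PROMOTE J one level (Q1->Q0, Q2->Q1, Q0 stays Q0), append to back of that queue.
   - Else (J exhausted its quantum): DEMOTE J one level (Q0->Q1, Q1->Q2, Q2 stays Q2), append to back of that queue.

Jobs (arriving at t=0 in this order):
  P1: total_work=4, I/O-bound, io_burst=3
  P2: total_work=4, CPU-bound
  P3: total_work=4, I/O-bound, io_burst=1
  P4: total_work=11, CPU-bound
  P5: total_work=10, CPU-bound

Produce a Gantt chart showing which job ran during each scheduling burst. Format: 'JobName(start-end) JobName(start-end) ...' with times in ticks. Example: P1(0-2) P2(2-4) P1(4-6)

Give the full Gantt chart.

Answer: P1(0-2) P2(2-4) P3(4-5) P4(5-7) P5(7-9) P3(9-10) P3(10-11) P3(11-12) P1(12-14) P2(14-16) P4(16-21) P5(21-26) P4(26-30) P5(30-33)

Derivation:
t=0-2: P1@Q0 runs 2, rem=2, quantum used, demote→Q1. Q0=[P2,P3,P4,P5] Q1=[P1] Q2=[]
t=2-4: P2@Q0 runs 2, rem=2, quantum used, demote→Q1. Q0=[P3,P4,P5] Q1=[P1,P2] Q2=[]
t=4-5: P3@Q0 runs 1, rem=3, I/O yield, promote→Q0. Q0=[P4,P5,P3] Q1=[P1,P2] Q2=[]
t=5-7: P4@Q0 runs 2, rem=9, quantum used, demote→Q1. Q0=[P5,P3] Q1=[P1,P2,P4] Q2=[]
t=7-9: P5@Q0 runs 2, rem=8, quantum used, demote→Q1. Q0=[P3] Q1=[P1,P2,P4,P5] Q2=[]
t=9-10: P3@Q0 runs 1, rem=2, I/O yield, promote→Q0. Q0=[P3] Q1=[P1,P2,P4,P5] Q2=[]
t=10-11: P3@Q0 runs 1, rem=1, I/O yield, promote→Q0. Q0=[P3] Q1=[P1,P2,P4,P5] Q2=[]
t=11-12: P3@Q0 runs 1, rem=0, completes. Q0=[] Q1=[P1,P2,P4,P5] Q2=[]
t=12-14: P1@Q1 runs 2, rem=0, completes. Q0=[] Q1=[P2,P4,P5] Q2=[]
t=14-16: P2@Q1 runs 2, rem=0, completes. Q0=[] Q1=[P4,P5] Q2=[]
t=16-21: P4@Q1 runs 5, rem=4, quantum used, demote→Q2. Q0=[] Q1=[P5] Q2=[P4]
t=21-26: P5@Q1 runs 5, rem=3, quantum used, demote→Q2. Q0=[] Q1=[] Q2=[P4,P5]
t=26-30: P4@Q2 runs 4, rem=0, completes. Q0=[] Q1=[] Q2=[P5]
t=30-33: P5@Q2 runs 3, rem=0, completes. Q0=[] Q1=[] Q2=[]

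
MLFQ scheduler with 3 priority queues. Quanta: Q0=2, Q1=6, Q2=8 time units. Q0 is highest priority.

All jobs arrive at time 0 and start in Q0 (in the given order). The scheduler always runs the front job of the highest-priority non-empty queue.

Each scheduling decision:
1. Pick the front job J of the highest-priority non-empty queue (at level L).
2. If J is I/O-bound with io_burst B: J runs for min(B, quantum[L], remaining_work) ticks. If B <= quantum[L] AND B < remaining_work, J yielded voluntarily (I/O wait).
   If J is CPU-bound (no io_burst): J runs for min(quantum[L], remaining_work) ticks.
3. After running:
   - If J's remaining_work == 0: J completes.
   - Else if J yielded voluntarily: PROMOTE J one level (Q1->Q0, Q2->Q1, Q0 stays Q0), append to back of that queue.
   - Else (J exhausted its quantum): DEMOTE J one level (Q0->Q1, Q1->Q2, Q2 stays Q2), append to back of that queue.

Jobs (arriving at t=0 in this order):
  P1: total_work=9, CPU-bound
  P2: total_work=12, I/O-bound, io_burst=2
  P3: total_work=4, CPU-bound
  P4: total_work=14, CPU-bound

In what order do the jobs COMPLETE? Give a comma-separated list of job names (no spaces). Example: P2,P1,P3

Answer: P2,P3,P1,P4

Derivation:
t=0-2: P1@Q0 runs 2, rem=7, quantum used, demote→Q1. Q0=[P2,P3,P4] Q1=[P1] Q2=[]
t=2-4: P2@Q0 runs 2, rem=10, I/O yield, promote→Q0. Q0=[P3,P4,P2] Q1=[P1] Q2=[]
t=4-6: P3@Q0 runs 2, rem=2, quantum used, demote→Q1. Q0=[P4,P2] Q1=[P1,P3] Q2=[]
t=6-8: P4@Q0 runs 2, rem=12, quantum used, demote→Q1. Q0=[P2] Q1=[P1,P3,P4] Q2=[]
t=8-10: P2@Q0 runs 2, rem=8, I/O yield, promote→Q0. Q0=[P2] Q1=[P1,P3,P4] Q2=[]
t=10-12: P2@Q0 runs 2, rem=6, I/O yield, promote→Q0. Q0=[P2] Q1=[P1,P3,P4] Q2=[]
t=12-14: P2@Q0 runs 2, rem=4, I/O yield, promote→Q0. Q0=[P2] Q1=[P1,P3,P4] Q2=[]
t=14-16: P2@Q0 runs 2, rem=2, I/O yield, promote→Q0. Q0=[P2] Q1=[P1,P3,P4] Q2=[]
t=16-18: P2@Q0 runs 2, rem=0, completes. Q0=[] Q1=[P1,P3,P4] Q2=[]
t=18-24: P1@Q1 runs 6, rem=1, quantum used, demote→Q2. Q0=[] Q1=[P3,P4] Q2=[P1]
t=24-26: P3@Q1 runs 2, rem=0, completes. Q0=[] Q1=[P4] Q2=[P1]
t=26-32: P4@Q1 runs 6, rem=6, quantum used, demote→Q2. Q0=[] Q1=[] Q2=[P1,P4]
t=32-33: P1@Q2 runs 1, rem=0, completes. Q0=[] Q1=[] Q2=[P4]
t=33-39: P4@Q2 runs 6, rem=0, completes. Q0=[] Q1=[] Q2=[]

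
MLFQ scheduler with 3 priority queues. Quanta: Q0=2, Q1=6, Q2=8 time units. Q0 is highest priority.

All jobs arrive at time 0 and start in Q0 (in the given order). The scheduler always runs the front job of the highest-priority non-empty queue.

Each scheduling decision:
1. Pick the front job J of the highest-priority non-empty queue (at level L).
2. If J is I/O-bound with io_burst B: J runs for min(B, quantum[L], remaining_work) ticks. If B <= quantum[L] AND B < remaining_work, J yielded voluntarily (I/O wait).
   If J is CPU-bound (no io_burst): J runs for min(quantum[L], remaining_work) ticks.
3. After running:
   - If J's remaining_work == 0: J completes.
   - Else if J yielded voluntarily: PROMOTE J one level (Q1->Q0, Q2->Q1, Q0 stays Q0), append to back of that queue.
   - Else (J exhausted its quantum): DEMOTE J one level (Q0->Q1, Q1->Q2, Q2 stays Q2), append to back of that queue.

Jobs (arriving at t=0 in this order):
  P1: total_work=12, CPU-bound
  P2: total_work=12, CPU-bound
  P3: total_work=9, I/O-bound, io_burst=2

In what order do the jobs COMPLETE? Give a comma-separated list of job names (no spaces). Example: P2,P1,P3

Answer: P3,P1,P2

Derivation:
t=0-2: P1@Q0 runs 2, rem=10, quantum used, demote→Q1. Q0=[P2,P3] Q1=[P1] Q2=[]
t=2-4: P2@Q0 runs 2, rem=10, quantum used, demote→Q1. Q0=[P3] Q1=[P1,P2] Q2=[]
t=4-6: P3@Q0 runs 2, rem=7, I/O yield, promote→Q0. Q0=[P3] Q1=[P1,P2] Q2=[]
t=6-8: P3@Q0 runs 2, rem=5, I/O yield, promote→Q0. Q0=[P3] Q1=[P1,P2] Q2=[]
t=8-10: P3@Q0 runs 2, rem=3, I/O yield, promote→Q0. Q0=[P3] Q1=[P1,P2] Q2=[]
t=10-12: P3@Q0 runs 2, rem=1, I/O yield, promote→Q0. Q0=[P3] Q1=[P1,P2] Q2=[]
t=12-13: P3@Q0 runs 1, rem=0, completes. Q0=[] Q1=[P1,P2] Q2=[]
t=13-19: P1@Q1 runs 6, rem=4, quantum used, demote→Q2. Q0=[] Q1=[P2] Q2=[P1]
t=19-25: P2@Q1 runs 6, rem=4, quantum used, demote→Q2. Q0=[] Q1=[] Q2=[P1,P2]
t=25-29: P1@Q2 runs 4, rem=0, completes. Q0=[] Q1=[] Q2=[P2]
t=29-33: P2@Q2 runs 4, rem=0, completes. Q0=[] Q1=[] Q2=[]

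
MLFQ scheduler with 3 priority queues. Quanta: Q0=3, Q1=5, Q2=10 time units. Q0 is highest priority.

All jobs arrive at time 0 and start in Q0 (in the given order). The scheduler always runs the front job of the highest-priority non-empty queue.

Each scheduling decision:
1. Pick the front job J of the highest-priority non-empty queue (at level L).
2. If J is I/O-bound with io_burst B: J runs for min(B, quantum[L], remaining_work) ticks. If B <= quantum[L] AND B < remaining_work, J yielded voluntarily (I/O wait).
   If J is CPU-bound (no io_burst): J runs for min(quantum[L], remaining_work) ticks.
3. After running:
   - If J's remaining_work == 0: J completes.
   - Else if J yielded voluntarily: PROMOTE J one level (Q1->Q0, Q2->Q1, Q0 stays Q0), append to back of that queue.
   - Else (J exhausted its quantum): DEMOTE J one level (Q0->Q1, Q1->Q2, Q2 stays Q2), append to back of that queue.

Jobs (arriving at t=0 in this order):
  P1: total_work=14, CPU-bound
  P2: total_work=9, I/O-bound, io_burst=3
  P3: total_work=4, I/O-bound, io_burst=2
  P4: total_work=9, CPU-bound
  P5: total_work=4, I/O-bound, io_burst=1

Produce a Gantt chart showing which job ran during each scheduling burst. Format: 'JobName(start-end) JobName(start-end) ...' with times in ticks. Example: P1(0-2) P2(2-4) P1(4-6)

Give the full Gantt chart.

t=0-3: P1@Q0 runs 3, rem=11, quantum used, demote→Q1. Q0=[P2,P3,P4,P5] Q1=[P1] Q2=[]
t=3-6: P2@Q0 runs 3, rem=6, I/O yield, promote→Q0. Q0=[P3,P4,P5,P2] Q1=[P1] Q2=[]
t=6-8: P3@Q0 runs 2, rem=2, I/O yield, promote→Q0. Q0=[P4,P5,P2,P3] Q1=[P1] Q2=[]
t=8-11: P4@Q0 runs 3, rem=6, quantum used, demote→Q1. Q0=[P5,P2,P3] Q1=[P1,P4] Q2=[]
t=11-12: P5@Q0 runs 1, rem=3, I/O yield, promote→Q0. Q0=[P2,P3,P5] Q1=[P1,P4] Q2=[]
t=12-15: P2@Q0 runs 3, rem=3, I/O yield, promote→Q0. Q0=[P3,P5,P2] Q1=[P1,P4] Q2=[]
t=15-17: P3@Q0 runs 2, rem=0, completes. Q0=[P5,P2] Q1=[P1,P4] Q2=[]
t=17-18: P5@Q0 runs 1, rem=2, I/O yield, promote→Q0. Q0=[P2,P5] Q1=[P1,P4] Q2=[]
t=18-21: P2@Q0 runs 3, rem=0, completes. Q0=[P5] Q1=[P1,P4] Q2=[]
t=21-22: P5@Q0 runs 1, rem=1, I/O yield, promote→Q0. Q0=[P5] Q1=[P1,P4] Q2=[]
t=22-23: P5@Q0 runs 1, rem=0, completes. Q0=[] Q1=[P1,P4] Q2=[]
t=23-28: P1@Q1 runs 5, rem=6, quantum used, demote→Q2. Q0=[] Q1=[P4] Q2=[P1]
t=28-33: P4@Q1 runs 5, rem=1, quantum used, demote→Q2. Q0=[] Q1=[] Q2=[P1,P4]
t=33-39: P1@Q2 runs 6, rem=0, completes. Q0=[] Q1=[] Q2=[P4]
t=39-40: P4@Q2 runs 1, rem=0, completes. Q0=[] Q1=[] Q2=[]

Answer: P1(0-3) P2(3-6) P3(6-8) P4(8-11) P5(11-12) P2(12-15) P3(15-17) P5(17-18) P2(18-21) P5(21-22) P5(22-23) P1(23-28) P4(28-33) P1(33-39) P4(39-40)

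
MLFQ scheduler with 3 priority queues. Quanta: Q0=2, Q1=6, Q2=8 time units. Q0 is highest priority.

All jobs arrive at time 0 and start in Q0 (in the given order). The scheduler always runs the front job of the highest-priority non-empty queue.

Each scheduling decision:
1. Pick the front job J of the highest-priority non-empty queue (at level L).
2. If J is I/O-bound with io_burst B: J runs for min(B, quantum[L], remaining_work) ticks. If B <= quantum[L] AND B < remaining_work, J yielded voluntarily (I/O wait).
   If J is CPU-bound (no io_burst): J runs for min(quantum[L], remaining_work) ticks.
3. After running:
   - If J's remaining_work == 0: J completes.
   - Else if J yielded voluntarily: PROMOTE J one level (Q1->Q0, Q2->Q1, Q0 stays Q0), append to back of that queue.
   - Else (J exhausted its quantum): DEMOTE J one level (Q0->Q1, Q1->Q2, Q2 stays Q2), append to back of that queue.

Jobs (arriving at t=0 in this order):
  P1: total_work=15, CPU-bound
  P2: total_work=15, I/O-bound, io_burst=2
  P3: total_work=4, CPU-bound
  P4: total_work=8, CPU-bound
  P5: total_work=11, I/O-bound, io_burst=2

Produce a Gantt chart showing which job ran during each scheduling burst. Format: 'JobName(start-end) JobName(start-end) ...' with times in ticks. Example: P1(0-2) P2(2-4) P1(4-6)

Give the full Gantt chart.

t=0-2: P1@Q0 runs 2, rem=13, quantum used, demote→Q1. Q0=[P2,P3,P4,P5] Q1=[P1] Q2=[]
t=2-4: P2@Q0 runs 2, rem=13, I/O yield, promote→Q0. Q0=[P3,P4,P5,P2] Q1=[P1] Q2=[]
t=4-6: P3@Q0 runs 2, rem=2, quantum used, demote→Q1. Q0=[P4,P5,P2] Q1=[P1,P3] Q2=[]
t=6-8: P4@Q0 runs 2, rem=6, quantum used, demote→Q1. Q0=[P5,P2] Q1=[P1,P3,P4] Q2=[]
t=8-10: P5@Q0 runs 2, rem=9, I/O yield, promote→Q0. Q0=[P2,P5] Q1=[P1,P3,P4] Q2=[]
t=10-12: P2@Q0 runs 2, rem=11, I/O yield, promote→Q0. Q0=[P5,P2] Q1=[P1,P3,P4] Q2=[]
t=12-14: P5@Q0 runs 2, rem=7, I/O yield, promote→Q0. Q0=[P2,P5] Q1=[P1,P3,P4] Q2=[]
t=14-16: P2@Q0 runs 2, rem=9, I/O yield, promote→Q0. Q0=[P5,P2] Q1=[P1,P3,P4] Q2=[]
t=16-18: P5@Q0 runs 2, rem=5, I/O yield, promote→Q0. Q0=[P2,P5] Q1=[P1,P3,P4] Q2=[]
t=18-20: P2@Q0 runs 2, rem=7, I/O yield, promote→Q0. Q0=[P5,P2] Q1=[P1,P3,P4] Q2=[]
t=20-22: P5@Q0 runs 2, rem=3, I/O yield, promote→Q0. Q0=[P2,P5] Q1=[P1,P3,P4] Q2=[]
t=22-24: P2@Q0 runs 2, rem=5, I/O yield, promote→Q0. Q0=[P5,P2] Q1=[P1,P3,P4] Q2=[]
t=24-26: P5@Q0 runs 2, rem=1, I/O yield, promote→Q0. Q0=[P2,P5] Q1=[P1,P3,P4] Q2=[]
t=26-28: P2@Q0 runs 2, rem=3, I/O yield, promote→Q0. Q0=[P5,P2] Q1=[P1,P3,P4] Q2=[]
t=28-29: P5@Q0 runs 1, rem=0, completes. Q0=[P2] Q1=[P1,P3,P4] Q2=[]
t=29-31: P2@Q0 runs 2, rem=1, I/O yield, promote→Q0. Q0=[P2] Q1=[P1,P3,P4] Q2=[]
t=31-32: P2@Q0 runs 1, rem=0, completes. Q0=[] Q1=[P1,P3,P4] Q2=[]
t=32-38: P1@Q1 runs 6, rem=7, quantum used, demote→Q2. Q0=[] Q1=[P3,P4] Q2=[P1]
t=38-40: P3@Q1 runs 2, rem=0, completes. Q0=[] Q1=[P4] Q2=[P1]
t=40-46: P4@Q1 runs 6, rem=0, completes. Q0=[] Q1=[] Q2=[P1]
t=46-53: P1@Q2 runs 7, rem=0, completes. Q0=[] Q1=[] Q2=[]

Answer: P1(0-2) P2(2-4) P3(4-6) P4(6-8) P5(8-10) P2(10-12) P5(12-14) P2(14-16) P5(16-18) P2(18-20) P5(20-22) P2(22-24) P5(24-26) P2(26-28) P5(28-29) P2(29-31) P2(31-32) P1(32-38) P3(38-40) P4(40-46) P1(46-53)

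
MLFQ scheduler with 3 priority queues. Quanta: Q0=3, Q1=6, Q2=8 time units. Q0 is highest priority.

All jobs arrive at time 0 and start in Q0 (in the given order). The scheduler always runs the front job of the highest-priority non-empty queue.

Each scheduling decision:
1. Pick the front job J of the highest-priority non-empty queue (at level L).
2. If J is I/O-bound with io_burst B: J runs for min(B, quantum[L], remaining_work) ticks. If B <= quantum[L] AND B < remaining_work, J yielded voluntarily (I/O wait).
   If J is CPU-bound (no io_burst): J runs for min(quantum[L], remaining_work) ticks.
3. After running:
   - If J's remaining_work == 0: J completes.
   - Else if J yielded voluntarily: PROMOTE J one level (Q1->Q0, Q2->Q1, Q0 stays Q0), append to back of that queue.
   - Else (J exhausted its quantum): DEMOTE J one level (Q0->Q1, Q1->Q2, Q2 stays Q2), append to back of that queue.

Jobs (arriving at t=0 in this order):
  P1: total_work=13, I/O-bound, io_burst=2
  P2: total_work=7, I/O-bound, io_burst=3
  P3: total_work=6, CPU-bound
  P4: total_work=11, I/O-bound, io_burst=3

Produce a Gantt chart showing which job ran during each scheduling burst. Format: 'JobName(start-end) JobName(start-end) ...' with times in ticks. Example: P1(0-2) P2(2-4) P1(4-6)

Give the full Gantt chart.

Answer: P1(0-2) P2(2-5) P3(5-8) P4(8-11) P1(11-13) P2(13-16) P4(16-19) P1(19-21) P2(21-22) P4(22-25) P1(25-27) P4(27-29) P1(29-31) P1(31-33) P1(33-34) P3(34-37)

Derivation:
t=0-2: P1@Q0 runs 2, rem=11, I/O yield, promote→Q0. Q0=[P2,P3,P4,P1] Q1=[] Q2=[]
t=2-5: P2@Q0 runs 3, rem=4, I/O yield, promote→Q0. Q0=[P3,P4,P1,P2] Q1=[] Q2=[]
t=5-8: P3@Q0 runs 3, rem=3, quantum used, demote→Q1. Q0=[P4,P1,P2] Q1=[P3] Q2=[]
t=8-11: P4@Q0 runs 3, rem=8, I/O yield, promote→Q0. Q0=[P1,P2,P4] Q1=[P3] Q2=[]
t=11-13: P1@Q0 runs 2, rem=9, I/O yield, promote→Q0. Q0=[P2,P4,P1] Q1=[P3] Q2=[]
t=13-16: P2@Q0 runs 3, rem=1, I/O yield, promote→Q0. Q0=[P4,P1,P2] Q1=[P3] Q2=[]
t=16-19: P4@Q0 runs 3, rem=5, I/O yield, promote→Q0. Q0=[P1,P2,P4] Q1=[P3] Q2=[]
t=19-21: P1@Q0 runs 2, rem=7, I/O yield, promote→Q0. Q0=[P2,P4,P1] Q1=[P3] Q2=[]
t=21-22: P2@Q0 runs 1, rem=0, completes. Q0=[P4,P1] Q1=[P3] Q2=[]
t=22-25: P4@Q0 runs 3, rem=2, I/O yield, promote→Q0. Q0=[P1,P4] Q1=[P3] Q2=[]
t=25-27: P1@Q0 runs 2, rem=5, I/O yield, promote→Q0. Q0=[P4,P1] Q1=[P3] Q2=[]
t=27-29: P4@Q0 runs 2, rem=0, completes. Q0=[P1] Q1=[P3] Q2=[]
t=29-31: P1@Q0 runs 2, rem=3, I/O yield, promote→Q0. Q0=[P1] Q1=[P3] Q2=[]
t=31-33: P1@Q0 runs 2, rem=1, I/O yield, promote→Q0. Q0=[P1] Q1=[P3] Q2=[]
t=33-34: P1@Q0 runs 1, rem=0, completes. Q0=[] Q1=[P3] Q2=[]
t=34-37: P3@Q1 runs 3, rem=0, completes. Q0=[] Q1=[] Q2=[]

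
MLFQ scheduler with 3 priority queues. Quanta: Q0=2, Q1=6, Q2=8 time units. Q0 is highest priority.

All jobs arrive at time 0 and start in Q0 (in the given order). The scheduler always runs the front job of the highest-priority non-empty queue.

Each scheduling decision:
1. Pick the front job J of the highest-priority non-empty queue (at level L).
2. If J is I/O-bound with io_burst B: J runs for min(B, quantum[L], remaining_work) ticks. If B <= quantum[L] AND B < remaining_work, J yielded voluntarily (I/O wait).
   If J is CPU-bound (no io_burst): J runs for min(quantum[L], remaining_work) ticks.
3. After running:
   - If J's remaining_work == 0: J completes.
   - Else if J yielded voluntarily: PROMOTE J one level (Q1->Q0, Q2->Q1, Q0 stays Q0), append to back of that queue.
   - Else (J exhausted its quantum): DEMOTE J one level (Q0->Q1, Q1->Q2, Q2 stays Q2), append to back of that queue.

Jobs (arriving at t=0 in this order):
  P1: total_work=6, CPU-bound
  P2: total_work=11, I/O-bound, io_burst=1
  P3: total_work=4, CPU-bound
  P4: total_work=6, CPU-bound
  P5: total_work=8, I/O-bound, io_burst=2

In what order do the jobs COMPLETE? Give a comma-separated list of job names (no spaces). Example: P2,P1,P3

Answer: P5,P2,P1,P3,P4

Derivation:
t=0-2: P1@Q0 runs 2, rem=4, quantum used, demote→Q1. Q0=[P2,P3,P4,P5] Q1=[P1] Q2=[]
t=2-3: P2@Q0 runs 1, rem=10, I/O yield, promote→Q0. Q0=[P3,P4,P5,P2] Q1=[P1] Q2=[]
t=3-5: P3@Q0 runs 2, rem=2, quantum used, demote→Q1. Q0=[P4,P5,P2] Q1=[P1,P3] Q2=[]
t=5-7: P4@Q0 runs 2, rem=4, quantum used, demote→Q1. Q0=[P5,P2] Q1=[P1,P3,P4] Q2=[]
t=7-9: P5@Q0 runs 2, rem=6, I/O yield, promote→Q0. Q0=[P2,P5] Q1=[P1,P3,P4] Q2=[]
t=9-10: P2@Q0 runs 1, rem=9, I/O yield, promote→Q0. Q0=[P5,P2] Q1=[P1,P3,P4] Q2=[]
t=10-12: P5@Q0 runs 2, rem=4, I/O yield, promote→Q0. Q0=[P2,P5] Q1=[P1,P3,P4] Q2=[]
t=12-13: P2@Q0 runs 1, rem=8, I/O yield, promote→Q0. Q0=[P5,P2] Q1=[P1,P3,P4] Q2=[]
t=13-15: P5@Q0 runs 2, rem=2, I/O yield, promote→Q0. Q0=[P2,P5] Q1=[P1,P3,P4] Q2=[]
t=15-16: P2@Q0 runs 1, rem=7, I/O yield, promote→Q0. Q0=[P5,P2] Q1=[P1,P3,P4] Q2=[]
t=16-18: P5@Q0 runs 2, rem=0, completes. Q0=[P2] Q1=[P1,P3,P4] Q2=[]
t=18-19: P2@Q0 runs 1, rem=6, I/O yield, promote→Q0. Q0=[P2] Q1=[P1,P3,P4] Q2=[]
t=19-20: P2@Q0 runs 1, rem=5, I/O yield, promote→Q0. Q0=[P2] Q1=[P1,P3,P4] Q2=[]
t=20-21: P2@Q0 runs 1, rem=4, I/O yield, promote→Q0. Q0=[P2] Q1=[P1,P3,P4] Q2=[]
t=21-22: P2@Q0 runs 1, rem=3, I/O yield, promote→Q0. Q0=[P2] Q1=[P1,P3,P4] Q2=[]
t=22-23: P2@Q0 runs 1, rem=2, I/O yield, promote→Q0. Q0=[P2] Q1=[P1,P3,P4] Q2=[]
t=23-24: P2@Q0 runs 1, rem=1, I/O yield, promote→Q0. Q0=[P2] Q1=[P1,P3,P4] Q2=[]
t=24-25: P2@Q0 runs 1, rem=0, completes. Q0=[] Q1=[P1,P3,P4] Q2=[]
t=25-29: P1@Q1 runs 4, rem=0, completes. Q0=[] Q1=[P3,P4] Q2=[]
t=29-31: P3@Q1 runs 2, rem=0, completes. Q0=[] Q1=[P4] Q2=[]
t=31-35: P4@Q1 runs 4, rem=0, completes. Q0=[] Q1=[] Q2=[]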